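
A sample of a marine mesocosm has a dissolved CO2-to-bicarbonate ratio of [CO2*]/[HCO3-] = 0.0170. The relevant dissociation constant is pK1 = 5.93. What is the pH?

From K1 = [H⁺][HCO3-]/[CO2*]:  pH = pK1 − log₁₀([CO2*]/[HCO3-])
log₁₀(0.0170) = -1.770
pH = 5.93 − (-1.770) = 7.70

pH = 7.70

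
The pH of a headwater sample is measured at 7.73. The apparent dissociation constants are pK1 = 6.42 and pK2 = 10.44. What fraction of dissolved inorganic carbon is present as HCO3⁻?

α₁ = 0.952

α₁ = 1 / (1 + [H⁺]/K1 + K2/[H⁺]) = 1 / (1 + 10^-1.31 + 10^-2.71)
   = 1 / (1 + 0.048978 + 0.0019498) = 1/1.0509 = 0.9515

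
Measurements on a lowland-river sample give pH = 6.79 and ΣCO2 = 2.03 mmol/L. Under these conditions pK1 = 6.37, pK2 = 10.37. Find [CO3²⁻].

α₂ = 1 / (1 + [H⁺]/K2 + [H⁺]²/(K1K2)) = 1 / (1 + 10^+3.58 + 10^+3.16)
   = 1 / (1 + 3801.9 + 1445.4) = 1/5248.3 = 0.0001905
[CO3²⁻] = α₂ × DIC = 0.0001905 × 2.03 = 0.000387 mmol/L = 0.387 μmol/L

[CO3²⁻] = 0.387 μmol/L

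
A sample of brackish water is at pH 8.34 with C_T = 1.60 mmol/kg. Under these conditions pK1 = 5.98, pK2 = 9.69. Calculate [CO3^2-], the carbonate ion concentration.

α₂ = 1 / (1 + [H⁺]/K2 + [H⁺]²/(K1K2)) = 1 / (1 + 10^+1.35 + 10^-1.01)
   = 1 / (1 + 22.387 + 0.097724) = 1/23.485 = 0.04258
[CO3²⁻] = α₂ × DIC = 0.04258 × 1.60 = 0.0681 mmol/kg

[CO3²⁻] = 0.0681 mmol/kg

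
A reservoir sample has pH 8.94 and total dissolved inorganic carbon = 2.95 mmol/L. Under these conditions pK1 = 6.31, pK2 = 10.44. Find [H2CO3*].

α₀ = 1 / (1 + K1/[H⁺] + K1K2/[H⁺]²) = 1 / (1 + 10^+2.63 + 10^+1.13)
   = 1 / (1 + 426.58 + 13.490) = 1/441.07 = 0.002267
[CO2*] = α₀ × DIC = 0.002267 × 2.95 = 0.00669 mmol/L = 6.69 μmol/L

[CO2*] = 6.69 μmol/L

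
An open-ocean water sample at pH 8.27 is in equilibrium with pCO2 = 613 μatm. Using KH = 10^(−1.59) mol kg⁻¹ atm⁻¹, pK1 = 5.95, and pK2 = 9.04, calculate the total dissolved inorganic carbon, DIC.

DIC = 3.87 mmol/kg

[CO2*] = KH · pCO2 = 10^(−1.59) × 613×10^-6 = 1.576×10^-5 mol/kg
α₀ = 1/(1 + K1/[H⁺] + K1K2/[H⁺]²) = 1/(1 + 10^+2.32 + 10^+1.55) = 0.004075
DIC = [CO2*]/α₀ = 1.576×10^-5 / 0.004075 = 3.87 mmol/kg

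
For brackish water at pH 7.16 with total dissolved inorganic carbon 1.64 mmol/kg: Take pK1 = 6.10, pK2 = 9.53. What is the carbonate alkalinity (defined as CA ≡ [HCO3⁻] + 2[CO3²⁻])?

CA = 1.52 mmol/kg

CA = [HCO3⁻] + 2[CO3²⁻] = (α₁ + 2α₂)·DIC
At pH 7.16: [H⁺]/K1 = 10^-1.06 = 0.087096, K2/[H⁺] = 10^-2.37 = 0.0042658
α₁ = 1/(1 + 0.087096 + 0.0042658) = 1/1.0914 = 0.9163; α₂ = α₁·K2/[H⁺] = 0.003909
α₁ + 2α₂ = 0.9241
CA = 0.9241 × 1.64 = 1.52 mmol/kg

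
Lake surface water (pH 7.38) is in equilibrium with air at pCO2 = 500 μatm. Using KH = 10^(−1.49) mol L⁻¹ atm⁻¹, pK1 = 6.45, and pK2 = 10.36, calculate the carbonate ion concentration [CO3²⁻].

[CO2*] = KH · pCO2 = 10^(−1.49) × 500×10^-6 = 1.618×10^-5 mol/L
α₀ = 1/(1 + K1/[H⁺] + K1K2/[H⁺]²) = 1/(1 + 10^+0.93 + 10^-2.05) = 0.1050
DIC = [CO2*]/α₀ = 1.618×10^-5 / 0.1050 = 0.1540 mmol/L
[CO3²⁻] = α₂·DIC; α₂ = 0.0009362, so [CO3²⁻] = 0.0009362 × 0.1540 = 0.000144 mmol/L = 0.144 μmol/L

[CO3²⁻] = 0.144 μmol/L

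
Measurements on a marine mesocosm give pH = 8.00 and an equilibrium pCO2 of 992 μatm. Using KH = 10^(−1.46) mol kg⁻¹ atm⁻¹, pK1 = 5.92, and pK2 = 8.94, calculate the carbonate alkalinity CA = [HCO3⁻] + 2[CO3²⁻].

CA = 5.08 mmol/kg

[CO2*] = KH · pCO2 = 10^(−1.46) × 992×10^-6 = 3.440×10^-5 mol/kg
α₀ = 1/(1 + K1/[H⁺] + K1K2/[H⁺]²) = 1/(1 + 10^+2.08 + 10^+1.14) = 0.007406
DIC = [CO2*]/α₀ = 3.440×10^-5 / 0.007406 = 4.645 mmol/kg
CA = (α₁ + 2α₂)·DIC = (0.8904 + 2×0.1022) × 4.645 = 5.08 mmol/kg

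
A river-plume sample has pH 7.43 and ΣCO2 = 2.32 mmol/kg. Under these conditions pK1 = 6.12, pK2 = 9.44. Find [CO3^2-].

α₂ = 1 / (1 + [H⁺]/K2 + [H⁺]²/(K1K2)) = 1 / (1 + 10^+2.01 + 10^+0.70)
   = 1 / (1 + 102.33 + 5.0119) = 1/108.34 = 0.009230
[CO3²⁻] = α₂ × DIC = 0.009230 × 2.32 = 0.0214 mmol/kg

[CO3²⁻] = 0.0214 mmol/kg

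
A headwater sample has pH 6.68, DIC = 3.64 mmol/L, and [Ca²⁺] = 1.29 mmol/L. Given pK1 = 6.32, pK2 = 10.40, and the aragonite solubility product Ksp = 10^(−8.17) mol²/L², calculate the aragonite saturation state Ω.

α₂ = 1 / (1 + [H⁺]/K2 + [H⁺]²/(K1K2)) = 1 / (1 + 10^+3.72 + 10^+3.36)
   = 1 / (1 + 5248.1 + 2290.9) = 1/7539.9 = 0.0001326
[CO3²⁻] = α₂ × DIC = 0.0001326 × 3.64 = 0.0004828 mmol/L = 0.4828 μmol/L
Ksp = 10^(−8.17) = 6.761×10^-9
Ω = [Ca²⁺][CO3²⁻]/Ksp = (1.29×10^-3)(4.828×10^-7) / 6.761×10^-9 = 0.0921

Ω = 0.0921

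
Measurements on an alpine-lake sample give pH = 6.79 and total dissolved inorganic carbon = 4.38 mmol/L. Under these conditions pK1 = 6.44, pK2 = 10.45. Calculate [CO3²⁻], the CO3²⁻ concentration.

α₂ = 1 / (1 + [H⁺]/K2 + [H⁺]²/(K1K2)) = 1 / (1 + 10^+3.66 + 10^+3.31)
   = 1 / (1 + 4570.9 + 2041.7) = 1/6613.6 = 0.0001512
[CO3²⁻] = α₂ × DIC = 0.0001512 × 4.38 = 0.000662 mmol/L = 0.662 μmol/L

[CO3²⁻] = 0.662 μmol/L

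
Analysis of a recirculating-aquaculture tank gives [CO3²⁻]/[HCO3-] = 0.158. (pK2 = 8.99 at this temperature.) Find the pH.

From K2 = [H⁺][CO3²⁻]/[HCO3-]:  pH = pK2 + log₁₀([CO3²⁻]/[HCO3-])
log₁₀(0.158) = -0.801
pH = 8.99 + (-0.801) = 8.19

pH = 8.19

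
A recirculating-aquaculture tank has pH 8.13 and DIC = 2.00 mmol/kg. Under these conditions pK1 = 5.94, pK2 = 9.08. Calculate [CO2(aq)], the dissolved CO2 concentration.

[CO2*] = 11.5 μmol/kg

α₀ = 1 / (1 + K1/[H⁺] + K1K2/[H⁺]²) = 1 / (1 + 10^+2.19 + 10^+1.24)
   = 1 / (1 + 154.88 + 17.378) = 1/173.26 = 0.005772
[CO2*] = α₀ × DIC = 0.005772 × 2.00 = 0.0115 mmol/kg = 11.5 μmol/kg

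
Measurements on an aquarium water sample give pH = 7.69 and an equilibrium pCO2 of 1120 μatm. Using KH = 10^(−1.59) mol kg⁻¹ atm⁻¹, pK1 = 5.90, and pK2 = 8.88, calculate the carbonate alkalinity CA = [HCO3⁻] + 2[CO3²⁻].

[CO2*] = KH · pCO2 = 10^(−1.59) × 1120×10^-6 = 2.879×10^-5 mol/kg
α₀ = 1/(1 + K1/[H⁺] + K1K2/[H⁺]²) = 1/(1 + 10^+1.79 + 10^+0.60) = 0.01501
DIC = [CO2*]/α₀ = 2.879×10^-5 / 0.01501 = 1.918 mmol/kg
CA = (α₁ + 2α₂)·DIC = (0.9253 + 2×0.05974) × 1.918 = 2.00 mmol/kg

CA = 2.00 mmol/kg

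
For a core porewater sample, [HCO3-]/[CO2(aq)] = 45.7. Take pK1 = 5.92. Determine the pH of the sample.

pH = 7.58

From K1 = [H⁺][HCO3-]/[CO2(aq)]:  pH = pK1 + log₁₀([HCO3-]/[CO2(aq)])
log₁₀(45.7) = +1.660
pH = 5.92 + (+1.660) = 7.58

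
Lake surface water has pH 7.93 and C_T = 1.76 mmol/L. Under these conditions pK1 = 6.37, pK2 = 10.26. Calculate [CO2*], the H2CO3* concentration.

[CO2*] = 0.0470 mmol/L

α₀ = 1 / (1 + K1/[H⁺] + K1K2/[H⁺]²) = 1 / (1 + 10^+1.56 + 10^-0.77)
   = 1 / (1 + 36.308 + 0.16982) = 1/37.478 = 0.02668
[CO2*] = α₀ × DIC = 0.02668 × 1.76 = 0.0470 mmol/L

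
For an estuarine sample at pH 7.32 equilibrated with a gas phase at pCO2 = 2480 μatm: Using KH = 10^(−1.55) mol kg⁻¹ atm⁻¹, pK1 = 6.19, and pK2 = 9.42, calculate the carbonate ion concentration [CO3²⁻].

[CO3²⁻] = 7.49 μmol/kg

[CO2*] = KH · pCO2 = 10^(−1.55) × 2480×10^-6 = 6.990×10^-5 mol/kg
α₀ = 1/(1 + K1/[H⁺] + K1K2/[H⁺]²) = 1/(1 + 10^+1.13 + 10^-0.97) = 0.06851
DIC = [CO2*]/α₀ = 6.990×10^-5 / 0.06851 = 1.020 mmol/kg
[CO3²⁻] = α₂·DIC; α₂ = 0.007341, so [CO3²⁻] = 0.007341 × 1.020 = 0.00749 mmol/kg = 7.49 μmol/kg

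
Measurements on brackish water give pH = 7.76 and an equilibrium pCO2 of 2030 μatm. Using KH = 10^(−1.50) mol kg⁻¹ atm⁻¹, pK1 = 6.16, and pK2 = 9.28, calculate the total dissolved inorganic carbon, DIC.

DIC = 2.70 mmol/kg

[CO2*] = KH · pCO2 = 10^(−1.50) × 2030×10^-6 = 6.419×10^-5 mol/kg
α₀ = 1/(1 + K1/[H⁺] + K1K2/[H⁺]²) = 1/(1 + 10^+1.60 + 10^+0.08) = 0.02380
DIC = [CO2*]/α₀ = 6.419×10^-5 / 0.02380 = 2.70 mmol/kg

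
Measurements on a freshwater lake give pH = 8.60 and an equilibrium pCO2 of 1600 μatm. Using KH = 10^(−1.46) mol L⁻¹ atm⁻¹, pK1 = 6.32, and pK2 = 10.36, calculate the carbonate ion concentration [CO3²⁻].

[CO3²⁻] = 0.184 mmol/L

[CO2*] = KH · pCO2 = 10^(−1.46) × 1600×10^-6 = 5.548×10^-5 mol/L
α₀ = 1/(1 + K1/[H⁺] + K1K2/[H⁺]²) = 1/(1 + 10^+2.28 + 10^+0.52) = 0.005132
DIC = [CO2*]/α₀ = 5.548×10^-5 / 0.005132 = 10.81 mmol/L
[CO3²⁻] = α₂·DIC; α₂ = 0.01699, so [CO3²⁻] = 0.01699 × 10.81 = 0.184 mmol/L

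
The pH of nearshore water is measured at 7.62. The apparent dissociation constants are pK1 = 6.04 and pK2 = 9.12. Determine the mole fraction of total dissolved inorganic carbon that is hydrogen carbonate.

α₁ = 0.945

α₁ = 1 / (1 + [H⁺]/K1 + K2/[H⁺]) = 1 / (1 + 10^-1.58 + 10^-1.50)
   = 1 / (1 + 0.026303 + 0.031623) = 1/1.0579 = 0.9452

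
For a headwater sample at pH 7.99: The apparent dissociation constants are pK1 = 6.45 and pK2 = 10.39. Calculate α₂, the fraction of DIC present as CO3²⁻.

α₂ = 0.00385

α₂ = 1 / (1 + [H⁺]/K2 + [H⁺]²/(K1K2)) = 1 / (1 + 10^+2.40 + 10^+0.86)
   = 1 / (1 + 251.19 + 7.2444) = 1/259.43 = 0.003855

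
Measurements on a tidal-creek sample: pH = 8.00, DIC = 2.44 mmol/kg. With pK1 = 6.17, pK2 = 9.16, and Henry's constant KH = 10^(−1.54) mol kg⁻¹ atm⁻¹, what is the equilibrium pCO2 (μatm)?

α₀ = 1 / (1 + K1/[H⁺] + K1K2/[H⁺]²) = 1 / (1 + 10^+1.83 + 10^+0.67)
   = 1 / (1 + 67.608 + 4.6774) = 1/73.286 = 0.01365
[CO2*] = α₀ × DIC = 0.01365 × 2.44 = 0.03329 mmol/kg
pCO2 = [CO2*]/KH = 3.329×10^-5 / 2.884×10^-2 = 1150 μatm

pCO2 = 1150 μatm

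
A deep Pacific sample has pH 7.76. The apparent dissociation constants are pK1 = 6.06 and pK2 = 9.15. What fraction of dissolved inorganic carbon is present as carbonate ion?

α₂ = 1 / (1 + [H⁺]/K2 + [H⁺]²/(K1K2)) = 1 / (1 + 10^+1.39 + 10^-0.31)
   = 1 / (1 + 24.547 + 0.48978) = 1/26.037 = 0.03841

α₂ = 0.0384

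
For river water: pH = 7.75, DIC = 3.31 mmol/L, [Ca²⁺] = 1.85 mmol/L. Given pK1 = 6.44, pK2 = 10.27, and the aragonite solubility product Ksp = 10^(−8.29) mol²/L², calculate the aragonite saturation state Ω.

Ω = 3.43

α₂ = 1 / (1 + [H⁺]/K2 + [H⁺]²/(K1K2)) = 1 / (1 + 10^+2.52 + 10^+1.21)
   = 1 / (1 + 331.13 + 16.218) = 1/348.35 = 0.002871
[CO3²⁻] = α₂ × DIC = 0.002871 × 3.31 = 0.009502 mmol/L = 9.502 μmol/L
Ksp = 10^(−8.29) = 5.129×10^-9
Ω = [Ca²⁺][CO3²⁻]/Ksp = (1.85×10^-3)(9.502×10^-6) / 5.129×10^-9 = 3.43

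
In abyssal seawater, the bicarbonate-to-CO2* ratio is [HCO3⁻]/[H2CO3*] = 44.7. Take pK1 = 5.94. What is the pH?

pH = 7.59

From K1 = [H⁺][HCO3⁻]/[H2CO3*]:  pH = pK1 + log₁₀([HCO3⁻]/[H2CO3*])
log₁₀(44.7) = +1.650
pH = 5.94 + (+1.650) = 7.59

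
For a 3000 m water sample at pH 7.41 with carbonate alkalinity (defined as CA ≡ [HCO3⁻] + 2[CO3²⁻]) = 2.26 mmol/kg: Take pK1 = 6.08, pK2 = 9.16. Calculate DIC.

DIC = 2.32 mmol/kg

CA = [HCO3⁻] + 2[CO3²⁻] = (α₁ + 2α₂)·DIC
At pH 7.41: [H⁺]/K1 = 10^-1.33 = 0.046774, K2/[H⁺] = 10^-1.75 = 0.017783
α₁ = 1/(1 + 0.046774 + 0.017783) = 1/1.0646 = 0.9394; α₂ = α₁·K2/[H⁺] = 0.01670
α₁ + 2α₂ = 0.9728
DIC = CA / (α₁ + 2α₂) = 2.26 / 0.9728 = 2.32 mmol/kg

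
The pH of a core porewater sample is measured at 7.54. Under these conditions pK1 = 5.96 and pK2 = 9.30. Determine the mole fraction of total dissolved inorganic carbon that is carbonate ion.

α₂ = 0.0167

α₂ = 1 / (1 + [H⁺]/K2 + [H⁺]²/(K1K2)) = 1 / (1 + 10^+1.76 + 10^+0.18)
   = 1 / (1 + 57.544 + 1.5136) = 1/60.058 = 0.01665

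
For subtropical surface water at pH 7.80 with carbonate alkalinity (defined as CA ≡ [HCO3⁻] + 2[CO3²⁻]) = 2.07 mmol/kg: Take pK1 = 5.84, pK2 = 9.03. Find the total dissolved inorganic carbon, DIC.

CA = [HCO3⁻] + 2[CO3²⁻] = (α₁ + 2α₂)·DIC
At pH 7.80: [H⁺]/K1 = 10^-1.96 = 0.010965, K2/[H⁺] = 10^-1.23 = 0.058884
α₁ = 1/(1 + 0.010965 + 0.058884) = 1/1.0698 = 0.9347; α₂ = α₁·K2/[H⁺] = 0.05504
α₁ + 2α₂ = 1.0448
DIC = CA / (α₁ + 2α₂) = 2.07 / 1.0448 = 1.98 mmol/kg

DIC = 1.98 mmol/kg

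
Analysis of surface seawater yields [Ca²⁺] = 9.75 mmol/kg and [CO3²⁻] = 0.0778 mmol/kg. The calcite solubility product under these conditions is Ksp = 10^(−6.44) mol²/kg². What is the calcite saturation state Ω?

Ω = 2.09

Ksp = 10^(−6.44) = 3.631×10^-7
Ω = [Ca²⁺][CO3²⁻]/Ksp = (9.75×10^-3)(0.0778×10^-3) / 3.631×10^-7 = 2.09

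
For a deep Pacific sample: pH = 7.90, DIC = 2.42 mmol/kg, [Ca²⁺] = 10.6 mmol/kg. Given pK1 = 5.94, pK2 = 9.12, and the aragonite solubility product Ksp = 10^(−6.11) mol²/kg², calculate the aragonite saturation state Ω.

α₂ = 1 / (1 + [H⁺]/K2 + [H⁺]²/(K1K2)) = 1 / (1 + 10^+1.22 + 10^-0.74)
   = 1 / (1 + 16.596 + 0.18197) = 1/17.778 = 0.05625
[CO3²⁻] = α₂ × DIC = 0.05625 × 2.42 = 0.1361 mmol/kg
Ksp = 10^(−6.11) = 7.762×10^-7
Ω = [Ca²⁺][CO3²⁻]/Ksp = (10.6×10^-3)(1.361×10^-4) / 7.762×10^-7 = 1.86

Ω = 1.86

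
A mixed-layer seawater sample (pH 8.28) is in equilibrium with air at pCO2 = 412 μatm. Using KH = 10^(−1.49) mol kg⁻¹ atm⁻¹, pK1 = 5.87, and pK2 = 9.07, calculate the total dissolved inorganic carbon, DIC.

DIC = 4.00 mmol/kg

[CO2*] = KH · pCO2 = 10^(−1.49) × 412×10^-6 = 1.333×10^-5 mol/kg
α₀ = 1/(1 + K1/[H⁺] + K1K2/[H⁺]²) = 1/(1 + 10^+2.41 + 10^+1.62) = 0.003336
DIC = [CO2*]/α₀ = 1.333×10^-5 / 0.003336 = 4.00 mmol/kg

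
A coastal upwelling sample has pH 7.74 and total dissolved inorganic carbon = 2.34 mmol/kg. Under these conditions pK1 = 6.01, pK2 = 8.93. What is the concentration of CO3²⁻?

[CO3²⁻] = 0.139 mmol/kg

α₂ = 1 / (1 + [H⁺]/K2 + [H⁺]²/(K1K2)) = 1 / (1 + 10^+1.19 + 10^-0.54)
   = 1 / (1 + 15.488 + 0.28840) = 1/16.777 = 0.05961
[CO3²⁻] = α₂ × DIC = 0.05961 × 2.34 = 0.139 mmol/kg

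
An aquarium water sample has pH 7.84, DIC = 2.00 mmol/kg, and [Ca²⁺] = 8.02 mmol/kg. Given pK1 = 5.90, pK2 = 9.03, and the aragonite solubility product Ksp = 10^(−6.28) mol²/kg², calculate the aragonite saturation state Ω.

Ω = 1.83

α₂ = 1 / (1 + [H⁺]/K2 + [H⁺]²/(K1K2)) = 1 / (1 + 10^+1.19 + 10^-0.75)
   = 1 / (1 + 15.488 + 0.17783) = 1/16.666 = 0.06000
[CO3²⁻] = α₂ × DIC = 0.06000 × 2.00 = 0.1200 mmol/kg
Ksp = 10^(−6.28) = 5.248×10^-7
Ω = [Ca²⁺][CO3²⁻]/Ksp = (8.02×10^-3)(1.200×10^-4) / 5.248×10^-7 = 1.83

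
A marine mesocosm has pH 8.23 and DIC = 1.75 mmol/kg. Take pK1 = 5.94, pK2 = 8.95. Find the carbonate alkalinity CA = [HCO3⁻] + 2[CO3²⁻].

CA = [HCO3⁻] + 2[CO3²⁻] = (α₁ + 2α₂)·DIC
At pH 8.23: [H⁺]/K1 = 10^-2.29 = 0.0051286, K2/[H⁺] = 10^-0.72 = 0.19055
α₁ = 1/(1 + 0.0051286 + 0.19055) = 1/1.1957 = 0.8363; α₂ = α₁·K2/[H⁺] = 0.1594
α₁ + 2α₂ = 1.1551
CA = 1.1551 × 1.75 = 2.02 mmol/kg

CA = 2.02 mmol/kg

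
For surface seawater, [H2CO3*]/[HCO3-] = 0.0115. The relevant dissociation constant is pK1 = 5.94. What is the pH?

From K1 = [H⁺][HCO3-]/[H2CO3*]:  pH = pK1 − log₁₀([H2CO3*]/[HCO3-])
log₁₀(0.0115) = -1.939
pH = 5.94 − (-1.939) = 7.88

pH = 7.88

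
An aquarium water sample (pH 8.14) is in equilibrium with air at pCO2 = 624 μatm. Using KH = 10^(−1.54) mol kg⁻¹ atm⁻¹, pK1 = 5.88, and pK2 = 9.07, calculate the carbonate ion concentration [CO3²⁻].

[CO3²⁻] = 0.385 mmol/kg

[CO2*] = KH · pCO2 = 10^(−1.54) × 624×10^-6 = 1.800×10^-5 mol/kg
α₀ = 1/(1 + K1/[H⁺] + K1K2/[H⁺]²) = 1/(1 + 10^+2.26 + 10^+1.33) = 0.004894
DIC = [CO2*]/α₀ = 1.800×10^-5 / 0.004894 = 3.678 mmol/kg
[CO3²⁻] = α₂·DIC; α₂ = 0.1046, so [CO3²⁻] = 0.1046 × 3.678 = 0.385 mmol/kg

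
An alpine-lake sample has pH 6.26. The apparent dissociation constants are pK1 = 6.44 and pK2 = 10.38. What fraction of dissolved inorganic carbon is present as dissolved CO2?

α₀ = 1 / (1 + K1/[H⁺] + K1K2/[H⁺]²) = 1 / (1 + 10^-0.18 + 10^-4.30)
   = 1 / (1 + 0.66069 + 5.0119×10^-5) = 1/1.6607 = 0.6021

α₀ = 0.602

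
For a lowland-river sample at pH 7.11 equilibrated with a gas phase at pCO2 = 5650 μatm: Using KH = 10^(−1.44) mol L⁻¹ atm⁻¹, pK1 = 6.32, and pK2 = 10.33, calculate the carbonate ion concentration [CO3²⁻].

[CO2*] = KH · pCO2 = 10^(−1.44) × 5650×10^-6 = 2.051×10^-4 mol/L
α₀ = 1/(1 + K1/[H⁺] + K1K2/[H⁺]²) = 1/(1 + 10^+0.79 + 10^-2.43) = 0.1395
DIC = [CO2*]/α₀ = 2.051×10^-4 / 0.1395 = 1.471 mmol/L
[CO3²⁻] = α₂·DIC; α₂ = 0.0005182, so [CO3²⁻] = 0.0005182 × 1.471 = 0.000762 mmol/L = 0.762 μmol/L

[CO3²⁻] = 0.762 μmol/L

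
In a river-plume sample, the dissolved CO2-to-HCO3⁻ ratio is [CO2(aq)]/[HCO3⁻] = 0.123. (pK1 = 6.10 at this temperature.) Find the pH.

pH = 7.01

From K1 = [H⁺][HCO3⁻]/[CO2(aq)]:  pH = pK1 − log₁₀([CO2(aq)]/[HCO3⁻])
log₁₀(0.123) = -0.910
pH = 6.10 − (-0.910) = 7.01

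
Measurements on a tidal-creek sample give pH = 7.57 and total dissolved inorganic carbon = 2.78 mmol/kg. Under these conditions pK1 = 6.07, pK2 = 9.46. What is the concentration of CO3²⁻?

[CO3²⁻] = 0.0343 mmol/kg

α₂ = 1 / (1 + [H⁺]/K2 + [H⁺]²/(K1K2)) = 1 / (1 + 10^+1.89 + 10^+0.39)
   = 1 / (1 + 77.625 + 2.4547) = 1/81.079 = 0.01233
[CO3²⁻] = α₂ × DIC = 0.01233 × 2.78 = 0.0343 mmol/kg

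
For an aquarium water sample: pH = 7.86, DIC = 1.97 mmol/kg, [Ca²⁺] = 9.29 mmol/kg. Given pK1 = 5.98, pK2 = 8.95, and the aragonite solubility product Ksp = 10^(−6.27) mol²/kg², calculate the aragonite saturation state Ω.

Ω = 2.53

α₂ = 1 / (1 + [H⁺]/K2 + [H⁺]²/(K1K2)) = 1 / (1 + 10^+1.09 + 10^-0.79)
   = 1 / (1 + 12.303 + 0.16218) = 1/13.465 = 0.07427
[CO3²⁻] = α₂ × DIC = 0.07427 × 1.97 = 0.1463 mmol/kg
Ksp = 10^(−6.27) = 5.370×10^-7
Ω = [Ca²⁺][CO3²⁻]/Ksp = (9.29×10^-3)(1.463×10^-4) / 5.370×10^-7 = 2.53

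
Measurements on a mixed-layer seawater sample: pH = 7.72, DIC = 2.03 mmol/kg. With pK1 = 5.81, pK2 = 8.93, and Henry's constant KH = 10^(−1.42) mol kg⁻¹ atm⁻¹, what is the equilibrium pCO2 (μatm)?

α₀ = 1 / (1 + K1/[H⁺] + K1K2/[H⁺]²) = 1 / (1 + 10^+1.91 + 10^+0.70)
   = 1 / (1 + 81.283 + 5.0119) = 1/87.295 = 0.01146
[CO2*] = α₀ × DIC = 0.01146 × 2.03 = 0.02325 mmol/kg
pCO2 = [CO2*]/KH = 2.325×10^-5 / 3.802×10^-2 = 612 μatm

pCO2 = 612 μatm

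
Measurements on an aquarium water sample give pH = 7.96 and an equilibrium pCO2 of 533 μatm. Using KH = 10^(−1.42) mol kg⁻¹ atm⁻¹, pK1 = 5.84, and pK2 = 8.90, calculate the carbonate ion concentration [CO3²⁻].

[CO3²⁻] = 0.307 mmol/kg

[CO2*] = KH · pCO2 = 10^(−1.42) × 533×10^-6 = 2.026×10^-5 mol/kg
α₀ = 1/(1 + K1/[H⁺] + K1K2/[H⁺]²) = 1/(1 + 10^+2.12 + 10^+1.18) = 0.006759
DIC = [CO2*]/α₀ = 2.026×10^-5 / 0.006759 = 2.998 mmol/kg
[CO3²⁻] = α₂·DIC; α₂ = 0.1023, so [CO3²⁻] = 0.1023 × 2.998 = 0.307 mmol/kg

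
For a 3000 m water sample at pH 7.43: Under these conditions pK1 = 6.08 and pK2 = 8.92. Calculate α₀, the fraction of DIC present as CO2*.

α₀ = 1 / (1 + K1/[H⁺] + K1K2/[H⁺]²) = 1 / (1 + 10^+1.35 + 10^-0.14)
   = 1 / (1 + 22.387 + 0.72444) = 1/24.112 = 0.04147

α₀ = 0.0415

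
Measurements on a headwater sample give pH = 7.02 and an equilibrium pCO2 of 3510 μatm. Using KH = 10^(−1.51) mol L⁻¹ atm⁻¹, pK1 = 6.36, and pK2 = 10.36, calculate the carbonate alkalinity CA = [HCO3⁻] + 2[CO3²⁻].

CA = 0.496 mmol/L

[CO2*] = KH · pCO2 = 10^(−1.51) × 3510×10^-6 = 1.085×10^-4 mol/L
α₀ = 1/(1 + K1/[H⁺] + K1K2/[H⁺]²) = 1/(1 + 10^+0.66 + 10^-2.68) = 0.1794
DIC = [CO2*]/α₀ = 1.085×10^-4 / 0.1794 = 0.6045 mmol/L
CA = (α₁ + 2α₂)·DIC = (0.8202 + 2×0.0003749) × 0.6045 = 0.496 mmol/L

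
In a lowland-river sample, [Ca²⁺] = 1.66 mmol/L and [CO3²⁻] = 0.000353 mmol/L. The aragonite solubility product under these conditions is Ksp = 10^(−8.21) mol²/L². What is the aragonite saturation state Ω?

Ω = 0.0950

Ksp = 10^(−8.21) = 6.166×10^-9
Ω = [Ca²⁺][CO3²⁻]/Ksp = (1.66×10^-3)(0.000353×10^-3) / 6.166×10^-9 = 0.0950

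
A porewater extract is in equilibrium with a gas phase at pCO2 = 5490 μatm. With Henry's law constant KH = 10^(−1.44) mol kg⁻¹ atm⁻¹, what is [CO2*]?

KH = 10^(−1.44) = 3.631×10^-2 mol kg⁻¹ atm⁻¹
[CO2*] = KH · pCO2 = 3.631×10^-2 × 5490×10^-6 atm = 1.99×10^-4 mol/kg

[CO2*] = 199 μmol/kg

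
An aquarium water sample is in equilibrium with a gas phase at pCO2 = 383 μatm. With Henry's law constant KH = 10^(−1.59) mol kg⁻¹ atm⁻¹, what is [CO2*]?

KH = 10^(−1.59) = 2.570×10^-2 mol kg⁻¹ atm⁻¹
[CO2*] = KH · pCO2 = 2.570×10^-2 × 383×10^-6 atm = 9.84×10^-6 mol/kg

[CO2*] = 9.84 μmol/kg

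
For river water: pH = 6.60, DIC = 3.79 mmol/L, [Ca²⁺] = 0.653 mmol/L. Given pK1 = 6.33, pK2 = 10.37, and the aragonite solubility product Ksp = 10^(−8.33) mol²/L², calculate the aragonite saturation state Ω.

α₂ = 1 / (1 + [H⁺]/K2 + [H⁺]²/(K1K2)) = 1 / (1 + 10^+3.77 + 10^+3.50)
   = 1 / (1 + 5888.4 + 3162.3) = 1/9051.7 = 0.0001105
[CO3²⁻] = α₂ × DIC = 0.0001105 × 3.79 = 0.0004187 mmol/L = 0.4187 μmol/L
Ksp = 10^(−8.33) = 4.677×10^-9
Ω = [Ca²⁺][CO3²⁻]/Ksp = (0.653×10^-3)(4.187×10^-7) / 4.677×10^-9 = 0.0585

Ω = 0.0585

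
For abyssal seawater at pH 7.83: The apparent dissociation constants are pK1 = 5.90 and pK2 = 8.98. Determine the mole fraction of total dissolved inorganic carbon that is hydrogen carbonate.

α₁ = 1 / (1 + [H⁺]/K1 + K2/[H⁺]) = 1 / (1 + 10^-1.93 + 10^-1.15)
   = 1 / (1 + 0.011749 + 0.070795) = 1/1.0825 = 0.9238

α₁ = 0.924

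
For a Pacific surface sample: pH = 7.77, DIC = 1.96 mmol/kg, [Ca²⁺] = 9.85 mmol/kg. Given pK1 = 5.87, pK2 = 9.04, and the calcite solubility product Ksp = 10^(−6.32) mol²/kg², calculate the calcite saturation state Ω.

Ω = 2.03

α₂ = 1 / (1 + [H⁺]/K2 + [H⁺]²/(K1K2)) = 1 / (1 + 10^+1.27 + 10^-0.63)
   = 1 / (1 + 18.621 + 0.23442) = 1/19.855 = 0.05036
[CO3²⁻] = α₂ × DIC = 0.05036 × 1.96 = 0.09871 mmol/kg
Ksp = 10^(−6.32) = 4.786×10^-7
Ω = [Ca²⁺][CO3²⁻]/Ksp = (9.85×10^-3)(9.871×10^-5) / 4.786×10^-7 = 2.03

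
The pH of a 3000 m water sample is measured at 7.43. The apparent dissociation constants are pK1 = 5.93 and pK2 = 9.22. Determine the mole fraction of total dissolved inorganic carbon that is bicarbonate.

α₁ = 1 / (1 + [H⁺]/K1 + K2/[H⁺]) = 1 / (1 + 10^-1.50 + 10^-1.79)
   = 1 / (1 + 0.031623 + 0.016218) = 1/1.0478 = 0.9543

α₁ = 0.954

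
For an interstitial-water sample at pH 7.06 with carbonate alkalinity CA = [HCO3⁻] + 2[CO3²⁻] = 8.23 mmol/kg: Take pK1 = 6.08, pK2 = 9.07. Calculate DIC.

DIC = 9.00 mmol/kg

CA = [HCO3⁻] + 2[CO3²⁻] = (α₁ + 2α₂)·DIC
At pH 7.06: [H⁺]/K1 = 10^-0.98 = 0.10471, K2/[H⁺] = 10^-2.01 = 0.0097724
α₁ = 1/(1 + 0.10471 + 0.0097724) = 1/1.1145 = 0.8973; α₂ = α₁·K2/[H⁺] = 0.008769
α₁ + 2α₂ = 0.9148
DIC = CA / (α₁ + 2α₂) = 8.23 / 0.9148 = 9.00 mmol/kg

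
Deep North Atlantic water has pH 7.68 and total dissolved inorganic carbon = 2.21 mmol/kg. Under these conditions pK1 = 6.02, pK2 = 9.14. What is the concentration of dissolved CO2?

[CO2*] = 0.0458 mmol/kg

α₀ = 1 / (1 + K1/[H⁺] + K1K2/[H⁺]²) = 1 / (1 + 10^+1.66 + 10^+0.20)
   = 1 / (1 + 45.709 + 1.5849) = 1/48.294 = 0.02071
[CO2*] = α₀ × DIC = 0.02071 × 2.21 = 0.0458 mmol/kg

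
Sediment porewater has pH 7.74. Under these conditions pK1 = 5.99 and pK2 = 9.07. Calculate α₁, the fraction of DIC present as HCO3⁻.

α₁ = 0.939

α₁ = 1 / (1 + [H⁺]/K1 + K2/[H⁺]) = 1 / (1 + 10^-1.75 + 10^-1.33)
   = 1 / (1 + 0.017783 + 0.046774) = 1/1.0646 = 0.9394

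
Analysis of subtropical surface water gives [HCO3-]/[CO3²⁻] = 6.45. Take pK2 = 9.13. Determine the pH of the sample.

From K2 = [H⁺][CO3²⁻]/[HCO3-]:  pH = pK2 − log₁₀([HCO3-]/[CO3²⁻])
log₁₀(6.45) = +0.810
pH = 9.13 − (+0.810) = 8.32

pH = 8.32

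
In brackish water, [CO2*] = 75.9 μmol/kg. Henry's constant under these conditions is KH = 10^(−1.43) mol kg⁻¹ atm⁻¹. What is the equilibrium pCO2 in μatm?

pCO2 = 2040 μatm

KH = 10^(−1.43) = 3.715×10^-2 mol kg⁻¹ atm⁻¹
pCO2 = [CO2*]/KH = 75.9×10^-6 / 3.715×10^-2 = 2.04×10^-3 atm = 2040 μatm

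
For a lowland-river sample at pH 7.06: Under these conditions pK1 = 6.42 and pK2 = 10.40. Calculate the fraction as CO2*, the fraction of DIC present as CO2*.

α₀ = 1 / (1 + K1/[H⁺] + K1K2/[H⁺]²) = 1 / (1 + 10^+0.64 + 10^-2.70)
   = 1 / (1 + 4.3652 + 0.0019953) = 1/5.3672 = 0.1863

α₀ = 0.186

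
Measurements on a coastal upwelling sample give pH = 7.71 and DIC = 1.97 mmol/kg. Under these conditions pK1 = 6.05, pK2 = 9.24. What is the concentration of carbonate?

[CO3²⁻] = 0.0553 mmol/kg

α₂ = 1 / (1 + [H⁺]/K2 + [H⁺]²/(K1K2)) = 1 / (1 + 10^+1.53 + 10^-0.13)
   = 1 / (1 + 33.884 + 0.74131) = 1/35.626 = 0.02807
[CO3²⁻] = α₂ × DIC = 0.02807 × 1.97 = 0.0553 mmol/kg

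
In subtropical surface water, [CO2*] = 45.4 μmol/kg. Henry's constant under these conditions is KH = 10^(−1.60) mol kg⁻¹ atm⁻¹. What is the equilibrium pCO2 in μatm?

pCO2 = 1810 μatm

KH = 10^(−1.60) = 2.512×10^-2 mol kg⁻¹ atm⁻¹
pCO2 = [CO2*]/KH = 45.4×10^-6 / 2.512×10^-2 = 1.81×10^-3 atm = 1810 μatm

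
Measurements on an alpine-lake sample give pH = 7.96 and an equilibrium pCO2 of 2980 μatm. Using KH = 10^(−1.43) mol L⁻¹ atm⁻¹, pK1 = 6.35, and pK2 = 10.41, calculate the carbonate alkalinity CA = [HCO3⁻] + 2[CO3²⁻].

CA = 4.54 mmol/L

[CO2*] = KH · pCO2 = 10^(−1.43) × 2980×10^-6 = 1.107×10^-4 mol/L
α₀ = 1/(1 + K1/[H⁺] + K1K2/[H⁺]²) = 1/(1 + 10^+1.61 + 10^-0.84) = 0.02388
DIC = [CO2*]/α₀ = 1.107×10^-4 / 0.02388 = 4.637 mmol/L
CA = (α₁ + 2α₂)·DIC = (0.9727 + 2×0.003451) × 4.637 = 4.54 mmol/L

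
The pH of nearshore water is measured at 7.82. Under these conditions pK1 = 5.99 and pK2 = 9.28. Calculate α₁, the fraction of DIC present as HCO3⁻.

α₁ = 0.953

α₁ = 1 / (1 + [H⁺]/K1 + K2/[H⁺]) = 1 / (1 + 10^-1.83 + 10^-1.46)
   = 1 / (1 + 0.014791 + 0.034674) = 1/1.0495 = 0.9529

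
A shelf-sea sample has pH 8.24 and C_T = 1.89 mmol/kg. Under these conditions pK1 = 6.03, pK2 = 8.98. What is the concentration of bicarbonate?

[HCO3⁻] = 1.59 mmol/kg

α₁ = 1 / (1 + [H⁺]/K1 + K2/[H⁺]) = 1 / (1 + 10^-2.21 + 10^-0.74)
   = 1 / (1 + 0.0061660 + 0.18197) = 1/1.1881 = 0.8417
[HCO3⁻] = α₁ × DIC = 0.8417 × 1.89 = 1.59 mmol/kg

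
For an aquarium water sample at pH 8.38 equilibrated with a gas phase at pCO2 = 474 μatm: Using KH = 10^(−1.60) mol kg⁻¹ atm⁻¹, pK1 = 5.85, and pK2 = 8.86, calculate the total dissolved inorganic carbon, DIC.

[CO2*] = KH · pCO2 = 10^(−1.60) × 474×10^-6 = 1.191×10^-5 mol/kg
α₀ = 1/(1 + K1/[H⁺] + K1K2/[H⁺]²) = 1/(1 + 10^+2.53 + 10^+2.05) = 0.002212
DIC = [CO2*]/α₀ = 1.191×10^-5 / 0.002212 = 5.38 mmol/kg

DIC = 5.38 mmol/kg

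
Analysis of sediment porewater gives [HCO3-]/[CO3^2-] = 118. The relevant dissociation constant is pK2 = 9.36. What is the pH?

pH = 7.29

From K2 = [H⁺][CO3^2-]/[HCO3-]:  pH = pK2 − log₁₀([HCO3-]/[CO3^2-])
log₁₀(118) = +2.072
pH = 9.36 − (+2.072) = 7.29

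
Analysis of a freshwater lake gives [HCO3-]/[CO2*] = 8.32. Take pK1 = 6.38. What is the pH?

pH = 7.30

From K1 = [H⁺][HCO3-]/[CO2*]:  pH = pK1 + log₁₀([HCO3-]/[CO2*])
log₁₀(8.32) = +0.920
pH = 6.38 + (+0.920) = 7.30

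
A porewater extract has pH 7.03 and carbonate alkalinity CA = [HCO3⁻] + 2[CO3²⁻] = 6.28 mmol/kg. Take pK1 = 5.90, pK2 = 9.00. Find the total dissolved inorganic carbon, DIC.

CA = [HCO3⁻] + 2[CO3²⁻] = (α₁ + 2α₂)·DIC
At pH 7.03: [H⁺]/K1 = 10^-1.13 = 0.074131, K2/[H⁺] = 10^-1.97 = 0.010715
α₁ = 1/(1 + 0.074131 + 0.010715) = 1/1.0848 = 0.9218; α₂ = α₁·K2/[H⁺] = 0.009877
α₁ + 2α₂ = 0.9415
DIC = CA / (α₁ + 2α₂) = 6.28 / 0.9415 = 6.67 mmol/kg

DIC = 6.67 mmol/kg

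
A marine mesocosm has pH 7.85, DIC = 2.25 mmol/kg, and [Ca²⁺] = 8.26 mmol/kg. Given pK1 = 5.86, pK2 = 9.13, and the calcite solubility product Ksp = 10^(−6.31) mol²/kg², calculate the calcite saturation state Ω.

α₂ = 1 / (1 + [H⁺]/K2 + [H⁺]²/(K1K2)) = 1 / (1 + 10^+1.28 + 10^-0.71)
   = 1 / (1 + 19.055 + 0.19498) = 1/20.250 = 0.04938
[CO3²⁻] = α₂ × DIC = 0.04938 × 2.25 = 0.1111 mmol/kg
Ksp = 10^(−6.31) = 4.898×10^-7
Ω = [Ca²⁺][CO3²⁻]/Ksp = (8.26×10^-3)(1.111×10^-4) / 4.898×10^-7 = 1.87

Ω = 1.87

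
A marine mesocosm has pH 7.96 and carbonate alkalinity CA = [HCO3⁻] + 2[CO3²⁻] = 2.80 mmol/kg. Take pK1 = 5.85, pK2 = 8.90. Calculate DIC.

CA = [HCO3⁻] + 2[CO3²⁻] = (α₁ + 2α₂)·DIC
At pH 7.96: [H⁺]/K1 = 10^-2.11 = 0.0077625, K2/[H⁺] = 10^-0.94 = 0.11482
α₁ = 1/(1 + 0.0077625 + 0.11482) = 1/1.1226 = 0.8908; α₂ = α₁·K2/[H⁺] = 0.1023
α₁ + 2α₂ = 1.0954
DIC = CA / (α₁ + 2α₂) = 2.80 / 1.0954 = 2.56 mmol/kg

DIC = 2.56 mmol/kg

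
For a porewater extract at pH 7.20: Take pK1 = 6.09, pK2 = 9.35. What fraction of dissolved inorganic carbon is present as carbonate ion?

α₂ = 1 / (1 + [H⁺]/K2 + [H⁺]²/(K1K2)) = 1 / (1 + 10^+2.15 + 10^+1.04)
   = 1 / (1 + 141.25 + 10.965) = 1/153.22 = 0.006527

α₂ = 0.00653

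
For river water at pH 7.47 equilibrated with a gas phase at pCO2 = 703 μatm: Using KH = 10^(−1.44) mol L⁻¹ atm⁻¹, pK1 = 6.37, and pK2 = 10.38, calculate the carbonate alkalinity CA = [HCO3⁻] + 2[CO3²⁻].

CA = 0.322 mmol/L

[CO2*] = KH · pCO2 = 10^(−1.44) × 703×10^-6 = 2.552×10^-5 mol/L
α₀ = 1/(1 + K1/[H⁺] + K1K2/[H⁺]²) = 1/(1 + 10^+1.10 + 10^-1.81) = 0.07350
DIC = [CO2*]/α₀ = 2.552×10^-5 / 0.07350 = 0.3473 mmol/L
CA = (α₁ + 2α₂)·DIC = (0.9254 + 2×0.001138) × 0.3473 = 0.322 mmol/L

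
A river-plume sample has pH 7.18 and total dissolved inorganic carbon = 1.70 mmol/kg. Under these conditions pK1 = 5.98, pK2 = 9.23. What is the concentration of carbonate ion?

α₂ = 1 / (1 + [H⁺]/K2 + [H⁺]²/(K1K2)) = 1 / (1 + 10^+2.05 + 10^+0.85)
   = 1 / (1 + 112.20 + 7.0795) = 1/120.28 = 0.008314
[CO3²⁻] = α₂ × DIC = 0.008314 × 1.70 = 0.0141 mmol/kg = 14.1 μmol/kg

[CO3²⁻] = 14.1 μmol/kg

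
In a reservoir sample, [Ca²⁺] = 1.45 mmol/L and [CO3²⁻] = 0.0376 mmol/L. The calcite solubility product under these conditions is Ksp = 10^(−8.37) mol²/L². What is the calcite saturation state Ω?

Ω = 12.8

Ksp = 10^(−8.37) = 4.266×10^-9
Ω = [Ca²⁺][CO3²⁻]/Ksp = (1.45×10^-3)(0.0376×10^-3) / 4.266×10^-9 = 12.8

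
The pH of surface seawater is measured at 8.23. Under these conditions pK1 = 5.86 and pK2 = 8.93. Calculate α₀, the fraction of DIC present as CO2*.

α₀ = 1 / (1 + K1/[H⁺] + K1K2/[H⁺]²) = 1 / (1 + 10^+2.37 + 10^+1.67)
   = 1 / (1 + 234.42 + 46.774) = 1/282.20 = 0.003544

α₀ = 0.00354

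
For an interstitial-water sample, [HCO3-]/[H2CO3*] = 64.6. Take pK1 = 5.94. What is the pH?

pH = 7.75

From K1 = [H⁺][HCO3-]/[H2CO3*]:  pH = pK1 + log₁₀([HCO3-]/[H2CO3*])
log₁₀(64.6) = +1.810
pH = 5.94 + (+1.810) = 7.75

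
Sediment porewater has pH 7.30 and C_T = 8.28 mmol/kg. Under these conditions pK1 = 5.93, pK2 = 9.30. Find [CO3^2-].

α₂ = 1 / (1 + [H⁺]/K2 + [H⁺]²/(K1K2)) = 1 / (1 + 10^+2.00 + 10^+0.63)
   = 1 / (1 + 100.00 + 4.2658) = 1/105.27 = 0.009500
[CO3²⁻] = α₂ × DIC = 0.009500 × 8.28 = 0.0787 mmol/kg

[CO3²⁻] = 0.0787 mmol/kg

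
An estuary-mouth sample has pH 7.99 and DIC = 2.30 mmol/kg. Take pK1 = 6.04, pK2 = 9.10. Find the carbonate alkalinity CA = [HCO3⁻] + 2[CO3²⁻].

CA = [HCO3⁻] + 2[CO3²⁻] = (α₁ + 2α₂)·DIC
At pH 7.99: [H⁺]/K1 = 10^-1.95 = 0.011220, K2/[H⁺] = 10^-1.11 = 0.077625
α₁ = 1/(1 + 0.011220 + 0.077625) = 1/1.0888 = 0.9184; α₂ = α₁·K2/[H⁺] = 0.07129
α₁ + 2α₂ = 1.0610
CA = 1.0610 × 2.30 = 2.44 mmol/kg

CA = 2.44 mmol/kg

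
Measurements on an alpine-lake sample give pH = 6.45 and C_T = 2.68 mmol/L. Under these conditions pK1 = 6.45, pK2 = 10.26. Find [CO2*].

[CO2*] = 1.34 mmol/L

α₀ = 1 / (1 + K1/[H⁺] + K1K2/[H⁺]²) = 1 / (1 + 10^+0.00 + 10^-3.81)
   = 1 / (1 + 1.0000 + 0.00015488) = 1/2.0002 = 0.5000
[CO2*] = α₀ × DIC = 0.5000 × 2.68 = 1.34 mmol/L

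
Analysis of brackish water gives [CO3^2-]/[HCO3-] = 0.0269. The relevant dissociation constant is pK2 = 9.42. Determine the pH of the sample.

From K2 = [H⁺][CO3^2-]/[HCO3-]:  pH = pK2 + log₁₀([CO3^2-]/[HCO3-])
log₁₀(0.0269) = -1.570
pH = 9.42 + (-1.570) = 7.85

pH = 7.85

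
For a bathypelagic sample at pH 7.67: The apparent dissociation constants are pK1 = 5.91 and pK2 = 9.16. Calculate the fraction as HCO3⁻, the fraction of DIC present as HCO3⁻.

α₁ = 0.953

α₁ = 1 / (1 + [H⁺]/K1 + K2/[H⁺]) = 1 / (1 + 10^-1.76 + 10^-1.49)
   = 1 / (1 + 0.017378 + 0.032359) = 1/1.0497 = 0.9526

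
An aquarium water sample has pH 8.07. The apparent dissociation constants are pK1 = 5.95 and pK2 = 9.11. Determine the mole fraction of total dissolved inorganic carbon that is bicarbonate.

α₁ = 1 / (1 + [H⁺]/K1 + K2/[H⁺]) = 1 / (1 + 10^-2.12 + 10^-1.04)
   = 1 / (1 + 0.0075858 + 0.091201) = 1/1.0988 = 0.9101

α₁ = 0.910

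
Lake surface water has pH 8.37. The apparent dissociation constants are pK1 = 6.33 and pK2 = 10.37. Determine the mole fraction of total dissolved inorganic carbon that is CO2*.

α₀ = 1 / (1 + K1/[H⁺] + K1K2/[H⁺]²) = 1 / (1 + 10^+2.04 + 10^+0.04)
   = 1 / (1 + 109.65 + 1.0965) = 1/111.74 = 0.008949

α₀ = 0.00895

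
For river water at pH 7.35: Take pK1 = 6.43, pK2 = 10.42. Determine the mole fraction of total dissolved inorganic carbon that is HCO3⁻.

α₁ = 1 / (1 + [H⁺]/K1 + K2/[H⁺]) = 1 / (1 + 10^-0.92 + 10^-3.07)
   = 1 / (1 + 0.12023 + 0.00085114) = 1/1.1211 = 0.8920

α₁ = 0.892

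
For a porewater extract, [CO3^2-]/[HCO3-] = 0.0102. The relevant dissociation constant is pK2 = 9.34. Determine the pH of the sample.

From K2 = [H⁺][CO3^2-]/[HCO3-]:  pH = pK2 + log₁₀([CO3^2-]/[HCO3-])
log₁₀(0.0102) = -1.991
pH = 9.34 + (-1.991) = 7.35

pH = 7.35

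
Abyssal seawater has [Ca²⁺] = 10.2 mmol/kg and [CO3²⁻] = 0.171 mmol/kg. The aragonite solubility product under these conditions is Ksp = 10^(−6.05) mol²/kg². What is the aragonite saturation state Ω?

Ksp = 10^(−6.05) = 8.913×10^-7
Ω = [Ca²⁺][CO3²⁻]/Ksp = (10.2×10^-3)(0.171×10^-3) / 8.913×10^-7 = 1.96

Ω = 1.96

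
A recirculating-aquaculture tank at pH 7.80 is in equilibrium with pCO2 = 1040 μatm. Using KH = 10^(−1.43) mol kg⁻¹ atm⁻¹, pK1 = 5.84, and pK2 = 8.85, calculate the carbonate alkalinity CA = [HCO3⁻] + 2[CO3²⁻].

[CO2*] = KH · pCO2 = 10^(−1.43) × 1040×10^-6 = 3.864×10^-5 mol/kg
α₀ = 1/(1 + K1/[H⁺] + K1K2/[H⁺]²) = 1/(1 + 10^+1.96 + 10^+0.91) = 0.009967
DIC = [CO2*]/α₀ = 3.864×10^-5 / 0.009967 = 3.877 mmol/kg
CA = (α₁ + 2α₂)·DIC = (0.9090 + 2×0.08102) × 3.877 = 4.15 mmol/kg

CA = 4.15 mmol/kg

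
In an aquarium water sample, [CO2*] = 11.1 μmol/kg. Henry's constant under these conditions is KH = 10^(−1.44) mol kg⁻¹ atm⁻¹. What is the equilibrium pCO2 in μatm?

KH = 10^(−1.44) = 3.631×10^-2 mol kg⁻¹ atm⁻¹
pCO2 = [CO2*]/KH = 11.1×10^-6 / 3.631×10^-2 = 3.06×10^-4 atm = 306 μatm

pCO2 = 306 μatm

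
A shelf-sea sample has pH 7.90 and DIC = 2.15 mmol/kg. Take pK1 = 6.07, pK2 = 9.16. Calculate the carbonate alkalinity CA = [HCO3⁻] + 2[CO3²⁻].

CA = 2.23 mmol/kg

CA = [HCO3⁻] + 2[CO3²⁻] = (α₁ + 2α₂)·DIC
At pH 7.90: [H⁺]/K1 = 10^-1.83 = 0.014791, K2/[H⁺] = 10^-1.26 = 0.054954
α₁ = 1/(1 + 0.014791 + 0.054954) = 1/1.0697 = 0.9348; α₂ = α₁·K2/[H⁺] = 0.05137
α₁ + 2α₂ = 1.0375
CA = 1.0375 × 2.15 = 2.23 mmol/kg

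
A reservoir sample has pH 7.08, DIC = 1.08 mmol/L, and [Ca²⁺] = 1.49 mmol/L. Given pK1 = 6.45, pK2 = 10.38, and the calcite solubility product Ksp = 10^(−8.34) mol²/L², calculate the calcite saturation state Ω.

α₂ = 1 / (1 + [H⁺]/K2 + [H⁺]²/(K1K2)) = 1 / (1 + 10^+3.30 + 10^+2.67)
   = 1 / (1 + 1995.3 + 467.74) = 1/2464.0 = 0.0004058
[CO3²⁻] = α₂ × DIC = 0.0004058 × 1.08 = 0.0004383 mmol/L = 0.4383 μmol/L
Ksp = 10^(−8.34) = 4.571×10^-9
Ω = [Ca²⁺][CO3²⁻]/Ksp = (1.49×10^-3)(4.383×10^-7) / 4.571×10^-9 = 0.143

Ω = 0.143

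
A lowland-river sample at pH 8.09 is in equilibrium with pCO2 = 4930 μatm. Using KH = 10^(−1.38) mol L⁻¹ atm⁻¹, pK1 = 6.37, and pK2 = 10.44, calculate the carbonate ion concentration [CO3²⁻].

[CO3²⁻] = 0.0482 mmol/L

[CO2*] = KH · pCO2 = 10^(−1.38) × 4930×10^-6 = 2.055×10^-4 mol/L
α₀ = 1/(1 + K1/[H⁺] + K1K2/[H⁺]²) = 1/(1 + 10^+1.72 + 10^-0.63) = 0.01862
DIC = [CO2*]/α₀ = 2.055×10^-4 / 0.01862 = 11.04 mmol/L
[CO3²⁻] = α₂·DIC; α₂ = 0.004364, so [CO3²⁻] = 0.004364 × 11.04 = 0.0482 mmol/L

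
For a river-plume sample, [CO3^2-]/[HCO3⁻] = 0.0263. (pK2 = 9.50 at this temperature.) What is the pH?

From K2 = [H⁺][CO3^2-]/[HCO3⁻]:  pH = pK2 + log₁₀([CO3^2-]/[HCO3⁻])
log₁₀(0.0263) = -1.580
pH = 9.50 + (-1.580) = 7.92

pH = 7.92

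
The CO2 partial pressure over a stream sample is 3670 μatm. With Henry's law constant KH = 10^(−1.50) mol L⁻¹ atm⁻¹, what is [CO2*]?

[CO2*] = 116 μmol/L

KH = 10^(−1.50) = 3.162×10^-2 mol L⁻¹ atm⁻¹
[CO2*] = KH · pCO2 = 3.162×10^-2 × 3670×10^-6 atm = 1.16×10^-4 mol/L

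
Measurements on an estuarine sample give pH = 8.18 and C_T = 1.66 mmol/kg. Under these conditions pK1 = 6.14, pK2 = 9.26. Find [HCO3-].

[HCO3⁻] = 1.52 mmol/kg

α₁ = 1 / (1 + [H⁺]/K1 + K2/[H⁺]) = 1 / (1 + 10^-2.04 + 10^-1.08)
   = 1 / (1 + 0.0091201 + 0.083176) = 1/1.0923 = 0.9155
[HCO3⁻] = α₁ × DIC = 0.9155 × 1.66 = 1.52 mmol/kg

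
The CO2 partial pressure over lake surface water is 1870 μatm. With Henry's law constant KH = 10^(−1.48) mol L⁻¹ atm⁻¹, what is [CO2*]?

KH = 10^(−1.48) = 3.311×10^-2 mol L⁻¹ atm⁻¹
[CO2*] = KH · pCO2 = 3.311×10^-2 × 1870×10^-6 atm = 6.19×10^-5 mol/L

[CO2*] = 61.9 μmol/L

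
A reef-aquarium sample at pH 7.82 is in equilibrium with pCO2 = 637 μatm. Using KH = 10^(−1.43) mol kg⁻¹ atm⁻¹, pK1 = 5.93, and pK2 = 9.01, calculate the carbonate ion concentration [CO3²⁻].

[CO3²⁻] = 0.119 mmol/kg

[CO2*] = KH · pCO2 = 10^(−1.43) × 637×10^-6 = 2.367×10^-5 mol/kg
α₀ = 1/(1 + K1/[H⁺] + K1K2/[H⁺]²) = 1/(1 + 10^+1.89 + 10^+0.70) = 0.01196
DIC = [CO2*]/α₀ = 2.367×10^-5 / 0.01196 = 1.979 mmol/kg
[CO3²⁻] = α₂·DIC; α₂ = 0.05992, so [CO3²⁻] = 0.05992 × 1.979 = 0.119 mmol/kg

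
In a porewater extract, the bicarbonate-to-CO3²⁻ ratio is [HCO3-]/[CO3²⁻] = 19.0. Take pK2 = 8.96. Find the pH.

From K2 = [H⁺][CO3²⁻]/[HCO3-]:  pH = pK2 − log₁₀([HCO3-]/[CO3²⁻])
log₁₀(19.0) = +1.279
pH = 8.96 − (+1.279) = 7.68

pH = 7.68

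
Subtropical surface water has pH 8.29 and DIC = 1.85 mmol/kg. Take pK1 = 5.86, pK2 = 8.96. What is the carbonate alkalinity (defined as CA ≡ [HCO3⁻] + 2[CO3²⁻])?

CA = [HCO3⁻] + 2[CO3²⁻] = (α₁ + 2α₂)·DIC
At pH 8.29: [H⁺]/K1 = 10^-2.43 = 0.0037154, K2/[H⁺] = 10^-0.67 = 0.21380
α₁ = 1/(1 + 0.0037154 + 0.21380) = 1/1.2175 = 0.8213; α₂ = α₁·K2/[H⁺] = 0.1756
α₁ + 2α₂ = 1.1725
CA = 1.1725 × 1.85 = 2.17 mmol/kg

CA = 2.17 mmol/kg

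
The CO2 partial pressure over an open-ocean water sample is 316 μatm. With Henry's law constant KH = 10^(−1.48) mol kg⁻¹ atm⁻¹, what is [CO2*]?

[CO2*] = 10.5 μmol/kg

KH = 10^(−1.48) = 3.311×10^-2 mol kg⁻¹ atm⁻¹
[CO2*] = KH · pCO2 = 3.311×10^-2 × 316×10^-6 atm = 1.05×10^-5 mol/kg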